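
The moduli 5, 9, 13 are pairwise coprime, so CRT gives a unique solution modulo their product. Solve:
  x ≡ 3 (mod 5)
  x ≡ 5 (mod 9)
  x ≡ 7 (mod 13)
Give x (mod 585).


Moduli 5, 9, 13 are pairwise coprime; by CRT there is a unique solution modulo M = 5 · 9 · 13 = 585.
Solve pairwise, accumulating the modulus:
  Start with x ≡ 3 (mod 5).
  Combine with x ≡ 5 (mod 9): since gcd(5, 9) = 1, we get a unique residue mod 45.
    Write x = 3 + 5·t and substitute into x ≡ 5 (mod 9): 5·t ≡ 5 − 3 = 2 (mod 9).
    The inverse of 5 mod 9 is 2 (since 5·2 = 10 = 1·9 + 1), so t ≡ 2·2 = 4 ≡ 4 (mod 9).
    Then x = 3 + 5·4 = 23, valid modulo lcm(5, 9) = 45: x ≡ 23 (mod 45).
  Combine with x ≡ 7 (mod 13): since gcd(45, 13) = 1, we get a unique residue mod 585.
    Write x = 23 + 45·t and substitute into x ≡ 7 (mod 13): 45·t ≡ 7 − 23 = -16 (mod 13).
    Reduce coefficients mod 13: 6·t ≡ 10 (mod 13).
    The inverse of 6 mod 13 is 11 (since 6·11 = 66 = 5·13 + 1), so t ≡ 11·10 = 110 ≡ 6 (mod 13).
    Then x = 23 + 45·6 = 293, valid modulo lcm(45, 13) = 585: x ≡ 293 (mod 585).
Verify: 293 mod 5 = 3 ✓, 293 mod 9 = 5 ✓, 293 mod 13 = 7 ✓.

x ≡ 293 (mod 585).


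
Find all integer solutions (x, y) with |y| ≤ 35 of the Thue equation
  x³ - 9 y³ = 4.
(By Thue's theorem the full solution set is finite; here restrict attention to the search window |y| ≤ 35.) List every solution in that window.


The equation is x³ - 9y³ = 4. For fixed y, x³ = 9·y³ + 4, so a solution requires the RHS to be a perfect cube.
Strategy: iterate y from -35 to 35, compute RHS = 9·y³ + 4, and check whether it is a (positive or negative) perfect cube.
Check small values of y:
  y = 0: RHS = 4 is not a perfect cube.
  y = 1: RHS = 13 is not a perfect cube.
  y = -1: RHS = -5 is not a perfect cube.
  y = 2: RHS = 76 is not a perfect cube.
  y = -2: RHS = -68 is not a perfect cube.
  y = 3: RHS = 247 is not a perfect cube.
  y = -3: RHS = -239 is not a perfect cube.
Continuing the search up to |y| = 35 finds no solutions either.
No (x, y) in the scanned range satisfies the equation.

No integer solutions with |y| ≤ 35.


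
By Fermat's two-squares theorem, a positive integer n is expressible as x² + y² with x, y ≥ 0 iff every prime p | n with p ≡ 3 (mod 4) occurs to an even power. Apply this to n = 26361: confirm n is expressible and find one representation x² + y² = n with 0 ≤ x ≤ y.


Step 1: Factor n = 26361 = 3^2 · 29 · 101.
Step 2: Check the mod-4 condition on each prime factor: 3 ≡ 3 (mod 4), exponent 2 (must be even); 29 ≡ 1 (mod 4), exponent 1; 101 ≡ 1 (mod 4), exponent 1.
All primes ≡ 3 (mod 4) appear to even exponent (or don't appear), so by the two-squares theorem n IS expressible as a sum of two squares.
Step 3: Build a representation. Group n = k² · m with k = 3 and m = 29 · 101 = 2929 (a product of primes ≡ 1 (mod 4)); a representation of m scales to one of n via (k·x)² + (k·y)² = k²(x² + y²). Each prime p ≡ 1 (mod 4) is itself a sum of two squares; find a² by testing p − a² for a perfect square:
  29: 29 − 1² = 28, 29 − 2² = 25 = 5² ⇒ 29 = 2² + 5².
  101: 101 − 1² = 100 = 10² ⇒ 101 = 1² + 10².
  Combine using the Brahmagupta–Fibonacci identity (a² + b²)(c² + d²) = (ac − bd)² + (ad + bc)² = (ac + bd)² + (ad − bc)²:
  29 · 101 = 2929: from (2² + 5²)(1² + 10²), take (2·1 − 5·10, 2·10 + 5·1) = (2 − 50, 20 + 5) = (-48, 25); dropping signs (only squares matter) gives (48, 25); check 48² + 25² = 2304 + 625 = 2929 ✓.
  Scale by k = 3: (3·48, 3·25) = (144, 75).
Step 4: Order so x ≤ y and verify: 75² + 144² = 5625 + 20736 = 26361 = n. ✓

n = 26361 = 75² + 144² (one valid representation with x ≤ y).


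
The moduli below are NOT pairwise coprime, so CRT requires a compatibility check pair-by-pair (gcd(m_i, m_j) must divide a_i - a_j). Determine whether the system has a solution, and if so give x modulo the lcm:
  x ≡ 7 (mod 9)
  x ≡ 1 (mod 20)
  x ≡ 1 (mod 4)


Moduli 9, 20, 4 are not pairwise coprime, so CRT works modulo lcm(m_i) when all pairwise compatibility conditions hold.
Pairwise compatibility: gcd(m_i, m_j) must divide a_i - a_j for every pair.
Merge one congruence at a time:
  Start: x ≡ 7 (mod 9).
  Combine with x ≡ 1 (mod 20): gcd(9, 20) = 1; 1 - 7 = -6, which IS divisible by 1, so compatible.
    Write x = 7 + 9·t and substitute into x ≡ 1 (mod 20): 9·t ≡ 1 − 7 = -6 (mod 20).
    Reduce coefficients mod 20: 9·t ≡ 14 (mod 20).
    The inverse of 9 mod 20 is 9 (since 9·9 = 81 = 4·20 + 1), so t ≡ 9·14 = 126 ≡ 6 (mod 20).
    Then x = 7 + 9·6 = 61, valid modulo lcm(9, 20) = 180: x ≡ 61 (mod 180).
  Combine with x ≡ 1 (mod 4): gcd(180, 4) = 4; 1 - 61 = -60, which IS divisible by 4, so compatible.
    Write x = 61 + 180·t and substitute into x ≡ 1 (mod 4): 180·t ≡ 1 − 61 = -60 (mod 4).
    Divide the congruence (and modulus) by g = 4: 45·t ≡ -15 (mod 1).
    Modulo 1 every t works; take t = 0.
    Then x = 61 + 180·0 = 61, valid modulo lcm(180, 4) = 180: x ≡ 61 (mod 180).
Verify: 61 mod 9 = 7, 61 mod 20 = 1, 61 mod 4 = 1.

x ≡ 61 (mod 180).


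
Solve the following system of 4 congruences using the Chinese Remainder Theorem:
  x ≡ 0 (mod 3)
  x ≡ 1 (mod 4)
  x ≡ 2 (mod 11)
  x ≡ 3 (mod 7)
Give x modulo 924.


Product of moduli M = 3 · 4 · 11 · 7 = 924.
Merge one congruence at a time:
  Start: x ≡ 0 (mod 3).
  Combine with x ≡ 1 (mod 4); new modulus lcm = 12.
    Write x = 0 + 3·t and substitute into x ≡ 1 (mod 4): 3·t ≡ 1 − 0 = 1 (mod 4).
    The inverse of 3 mod 4 is 3 (since 3·3 = 9 = 2·4 + 1), so t ≡ 3·1 = 3 ≡ 3 (mod 4).
    Then x = 0 + 3·3 = 9, valid modulo lcm(3, 4) = 12: x ≡ 9 (mod 12).
  Combine with x ≡ 2 (mod 11); new modulus lcm = 132.
    Write x = 9 + 12·t and substitute into x ≡ 2 (mod 11): 12·t ≡ 2 − 9 = -7 (mod 11).
    Reduce coefficients mod 11: 1·t ≡ 4 (mod 11).
    So t ≡ 4 (mod 11).
    Then x = 9 + 12·4 = 57, valid modulo lcm(12, 11) = 132: x ≡ 57 (mod 132).
  Combine with x ≡ 3 (mod 7); new modulus lcm = 924.
    Write x = 57 + 132·t and substitute into x ≡ 3 (mod 7): 132·t ≡ 3 − 57 = -54 (mod 7).
    Reduce coefficients mod 7: 6·t ≡ 2 (mod 7).
    The inverse of 6 mod 7 is 6 (since 6·6 = 36 = 5·7 + 1), so t ≡ 6·2 = 12 ≡ 5 (mod 7).
    Then x = 57 + 132·5 = 717, valid modulo lcm(132, 7) = 924: x ≡ 717 (mod 924).
Verify against each original: 717 mod 3 = 0, 717 mod 4 = 1, 717 mod 11 = 2, 717 mod 7 = 3.

x ≡ 717 (mod 924).


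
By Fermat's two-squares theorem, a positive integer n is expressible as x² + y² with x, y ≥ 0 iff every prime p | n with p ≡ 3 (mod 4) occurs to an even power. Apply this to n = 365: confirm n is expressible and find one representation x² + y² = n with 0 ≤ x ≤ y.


Step 1: Factor n = 365 = 5 · 73.
Step 2: Check the mod-4 condition on each prime factor: 5 ≡ 1 (mod 4), exponent 1; 73 ≡ 1 (mod 4), exponent 1.
All primes ≡ 3 (mod 4) appear to even exponent (or don't appear), so by the two-squares theorem n IS expressible as a sum of two squares.
Step 3: Build a representation. Here n = 5 · 73 is a product of primes ≡ 1 (mod 4). Each prime p ≡ 1 (mod 4) is itself a sum of two squares; find a² by testing p − a² for a perfect square:
  5: 5 − 1² = 4 = 2² ⇒ 5 = 1² + 2².
  73: 73 − 1² = 72, 73 − 2² = 69, 73 − 3² = 64 = 8² ⇒ 73 = 3² + 8².
  Combine using the Brahmagupta–Fibonacci identity (a² + b²)(c² + d²) = (ac − bd)² + (ad + bc)² = (ac + bd)² + (ad − bc)²:
  5 · 73 = 365: from (1² + 2²)(3² + 8²), take (1·3 − 2·8, 1·8 + 2·3) = (3 − 16, 8 + 6) = (-13, 14); dropping signs (only squares matter) gives (13, 14); check 13² + 14² = 169 + 196 = 365 ✓.
Step 4: Order so x ≤ y and verify: 13² + 14² = 169 + 196 = 365 = n. ✓

n = 365 = 13² + 14² (one valid representation with x ≤ y).


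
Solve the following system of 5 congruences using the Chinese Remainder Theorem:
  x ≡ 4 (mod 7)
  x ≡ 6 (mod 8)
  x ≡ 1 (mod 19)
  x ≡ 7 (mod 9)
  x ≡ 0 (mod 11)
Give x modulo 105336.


Product of moduli M = 7 · 8 · 19 · 9 · 11 = 105336.
Merge one congruence at a time:
  Start: x ≡ 4 (mod 7).
  Combine with x ≡ 6 (mod 8); new modulus lcm = 56.
    Write x = 4 + 7·t and substitute into x ≡ 6 (mod 8): 7·t ≡ 6 − 4 = 2 (mod 8).
    The inverse of 7 mod 8 is 7 (since 7·7 = 49 = 6·8 + 1), so t ≡ 7·2 = 14 ≡ 6 (mod 8).
    Then x = 4 + 7·6 = 46, valid modulo lcm(7, 8) = 56: x ≡ 46 (mod 56).
  Combine with x ≡ 1 (mod 19); new modulus lcm = 1064.
    Write x = 46 + 56·t and substitute into x ≡ 1 (mod 19): 56·t ≡ 1 − 46 = -45 (mod 19).
    Reduce coefficients mod 19: 18·t ≡ 12 (mod 19).
    The inverse of 18 mod 19 is 18 (since 18·18 = 324 = 17·19 + 1), so t ≡ 18·12 = 216 ≡ 7 (mod 19).
    Then x = 46 + 56·7 = 438, valid modulo lcm(56, 19) = 1064: x ≡ 438 (mod 1064).
  Combine with x ≡ 7 (mod 9); new modulus lcm = 9576.
    Write x = 438 + 1064·t and substitute into x ≡ 7 (mod 9): 1064·t ≡ 7 − 438 = -431 (mod 9).
    Reduce coefficients mod 9: 2·t ≡ 1 (mod 9).
    The inverse of 2 mod 9 is 5 (since 2·5 = 10 = 1·9 + 1), so t ≡ 5·1 = 5 ≡ 5 (mod 9).
    Then x = 438 + 1064·5 = 5758, valid modulo lcm(1064, 9) = 9576: x ≡ 5758 (mod 9576).
  Combine with x ≡ 0 (mod 11); new modulus lcm = 105336.
    Write x = 5758 + 9576·t and substitute into x ≡ 0 (mod 11): 9576·t ≡ 0 − 5758 = -5758 (mod 11).
    Reduce coefficients mod 11: 6·t ≡ 6 (mod 11).
    The inverse of 6 mod 11 is 2 (since 6·2 = 12 = 1·11 + 1), so t ≡ 2·6 = 12 ≡ 1 (mod 11).
    Then x = 5758 + 9576·1 = 15334, valid modulo lcm(9576, 11) = 105336: x ≡ 15334 (mod 105336).
Verify against each original: 15334 mod 7 = 4, 15334 mod 8 = 6, 15334 mod 19 = 1, 15334 mod 9 = 7, 15334 mod 11 = 0.

x ≡ 15334 (mod 105336).


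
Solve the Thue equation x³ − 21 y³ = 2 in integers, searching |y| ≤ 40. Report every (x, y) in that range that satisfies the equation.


The equation is x³ - 21y³ = 2. For fixed y, x³ = 21·y³ + 2, so a solution requires the RHS to be a perfect cube.
Strategy: iterate y from -40 to 40, compute RHS = 21·y³ + 2, and check whether it is a (positive or negative) perfect cube.
Check small values of y:
  y = 0: RHS = 2 is not a perfect cube.
  y = 1: RHS = 23 is not a perfect cube.
  y = -1: RHS = -19 is not a perfect cube.
  y = 2: RHS = 170 is not a perfect cube.
  y = -2: RHS = -166 is not a perfect cube.
  y = 3: RHS = 569 is not a perfect cube.
  y = -3: RHS = -565 is not a perfect cube.
Continuing the search up to |y| = 40 finds no solutions either.
No (x, y) in the scanned range satisfies the equation.

No integer solutions with |y| ≤ 40.


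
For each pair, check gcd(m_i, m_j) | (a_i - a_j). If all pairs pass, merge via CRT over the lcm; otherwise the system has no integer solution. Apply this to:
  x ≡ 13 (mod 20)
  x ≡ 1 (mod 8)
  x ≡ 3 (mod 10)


Moduli 20, 8, 10 are not pairwise coprime, so CRT works modulo lcm(m_i) when all pairwise compatibility conditions hold.
Pairwise compatibility: gcd(m_i, m_j) must divide a_i - a_j for every pair.
Merge one congruence at a time:
  Start: x ≡ 13 (mod 20).
  Combine with x ≡ 1 (mod 8): gcd(20, 8) = 4; 1 - 13 = -12, which IS divisible by 4, so compatible.
    Write x = 13 + 20·t and substitute into x ≡ 1 (mod 8): 20·t ≡ 1 − 13 = -12 (mod 8).
    Divide the congruence (and modulus) by g = 4: 5·t ≡ -3 (mod 2).
    Reduce coefficients mod 2: 1·t ≡ 1 (mod 2).
    So t ≡ 1 (mod 2).
    Then x = 13 + 20·1 = 33, valid modulo lcm(20, 8) = 40: x ≡ 33 (mod 40).
  Combine with x ≡ 3 (mod 10): gcd(40, 10) = 10; 3 - 33 = -30, which IS divisible by 10, so compatible.
    Write x = 33 + 40·t and substitute into x ≡ 3 (mod 10): 40·t ≡ 3 − 33 = -30 (mod 10).
    Divide the congruence (and modulus) by g = 10: 4·t ≡ -3 (mod 1).
    Modulo 1 every t works; take t = 0.
    Then x = 33 + 40·0 = 33, valid modulo lcm(40, 10) = 40: x ≡ 33 (mod 40).
Verify: 33 mod 20 = 13, 33 mod 8 = 1, 33 mod 10 = 3.

x ≡ 33 (mod 40).


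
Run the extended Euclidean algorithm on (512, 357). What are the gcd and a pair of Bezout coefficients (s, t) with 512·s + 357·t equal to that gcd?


Euclidean algorithm on (512, 357) — divide until remainder is 0:
  512 = 1 · 357 + 155
  357 = 2 · 155 + 47
  155 = 3 · 47 + 14
  47 = 3 · 14 + 5
  14 = 2 · 5 + 4
  5 = 1 · 4 + 1
  4 = 4 · 1 + 0
gcd(512, 357) = 1.
Track Bezout coefficients alongside the remainders: start with r₀ = 512 = a·1 + b·0 (s = 1, t = 0) and r₁ = 357 = a·0 + b·1 (s = 0, t = 1); each new remainder r_{k+1} = r_{k-1} − q_k·r_k inherits s_{k+1} = s_{k-1} − q_k·s_k, t_{k+1} = t_{k-1} − q_k·t_k, so r_k = a·s_k + b·t_k at every step:
  q = 1: r = 155, s = 1 − 1·0 = 1, t = 0 − 1·1 = -1  (check: 512·1 + 357·(-1) = 155)
  q = 2: r = 47, s = 0 − 2·1 = -2, t = 1 − 2·(-1) = 3  (check: 512·(-2) + 357·3 = 47)
  q = 3: r = 14, s = 1 − 3·(-2) = 7, t = -1 − 3·3 = -10  (check: 512·7 + 357·(-10) = 14)
  q = 3: r = 5, s = -2 − 3·7 = -23, t = 3 − 3·(-10) = 33  (check: 512·(-23) + 357·33 = 5)
  q = 2: r = 4, s = 7 − 2·(-23) = 53, t = -10 − 2·33 = -76  (check: 512·53 + 357·(-76) = 4)
  q = 1: r = 1, s = -23 − 1·53 = -76, t = 33 − 1·(-76) = 109  (check: 512·(-76) + 357·109 = 1)
The row with r = 1 (the gcd) gives the Bezout coefficients s = -76, t = 109.
Result: 512 · (-76) + 357 · (109) = 1.

gcd(512, 357) = 1; s = -76, t = 109 (check: 512·(-76) + 357·109 = 1).


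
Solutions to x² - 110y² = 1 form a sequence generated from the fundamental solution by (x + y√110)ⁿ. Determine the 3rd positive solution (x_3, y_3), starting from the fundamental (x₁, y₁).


Step 1: Find the fundamental solution (x₁, y₁) of x² - 110y² = 1.
  Expand √110 as a continued fraction. a₀ = ⌊√110⌋ = 10; iterate m_{k+1} = d_k·a_k − m_k, d_{k+1} = (110 − m_{k+1}²)/d_k, a_{k+1} = ⌊(a₀ + m_{k+1})/d_{k+1}⌋ (starting m₀ = 0, d₀ = 1), with convergents p_k = a_k·p_{k-1} + p_{k-2}, q_k = a_k·q_{k-1} + q_{k-2} (p₋₁ = 1, q₋₁ = 0):
  k = 0: a₀ = 10; p₀/q₀ = 10/1; p₀² − 110·q₀² = 100 − 110 = -10.
  k = 1: m = 10, d = 10, a = ⌊(10 + 10)/10⌋ = 2; p/q = (2·10 + 1)/(2·1 + 0) = 21/2; p² − 110·q² = 441 − 440 = 1.
  The first convergent with p² − 110·q² = 1 gives the fundamental solution (x₁, y₁) = (21, 2).
Step 2: Apply the recurrence (x_{n+1}, y_{n+1}) = (x₁x_n + 110y₁y_n, x₁y_n + y₁x_n) repeatedly.
  From (x_1, y_1) = (21, 2): x_2 = 21·21 + 110·2·2 = 881; y_2 = 21·2 + 2·21 = 84.
  From (x_2, y_2) = (881, 84): x_3 = 21·881 + 110·2·84 = 36981; y_3 = 21·84 + 2·881 = 3526.
Step 3: Verify x_3² - 110·y_3² = 1367594361 - 1367594360 = 1 (should be 1). ✓

(x_1, y_1) = (21, 2); (x_3, y_3) = (36981, 3526).


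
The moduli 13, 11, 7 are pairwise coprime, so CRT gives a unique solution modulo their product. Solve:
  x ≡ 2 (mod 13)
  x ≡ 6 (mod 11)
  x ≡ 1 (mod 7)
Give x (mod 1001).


Moduli 13, 11, 7 are pairwise coprime; by CRT there is a unique solution modulo M = 13 · 11 · 7 = 1001.
Solve pairwise, accumulating the modulus:
  Start with x ≡ 2 (mod 13).
  Combine with x ≡ 6 (mod 11): since gcd(13, 11) = 1, we get a unique residue mod 143.
    Write x = 2 + 13·t and substitute into x ≡ 6 (mod 11): 13·t ≡ 6 − 2 = 4 (mod 11).
    Reduce coefficients mod 11: 2·t ≡ 4 (mod 11).
    The inverse of 2 mod 11 is 6 (since 2·6 = 12 = 1·11 + 1), so t ≡ 6·4 = 24 ≡ 2 (mod 11).
    Then x = 2 + 13·2 = 28, valid modulo lcm(13, 11) = 143: x ≡ 28 (mod 143).
  Combine with x ≡ 1 (mod 7): since gcd(143, 7) = 1, we get a unique residue mod 1001.
    Write x = 28 + 143·t and substitute into x ≡ 1 (mod 7): 143·t ≡ 1 − 28 = -27 (mod 7).
    Reduce coefficients mod 7: 3·t ≡ 1 (mod 7).
    The inverse of 3 mod 7 is 5 (since 3·5 = 15 = 2·7 + 1), so t ≡ 5·1 = 5 ≡ 5 (mod 7).
    Then x = 28 + 143·5 = 743, valid modulo lcm(143, 7) = 1001: x ≡ 743 (mod 1001).
Verify: 743 mod 13 = 2 ✓, 743 mod 11 = 6 ✓, 743 mod 7 = 1 ✓.

x ≡ 743 (mod 1001).


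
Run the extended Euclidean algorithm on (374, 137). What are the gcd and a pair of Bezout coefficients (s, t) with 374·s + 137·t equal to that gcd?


Euclidean algorithm on (374, 137) — divide until remainder is 0:
  374 = 2 · 137 + 100
  137 = 1 · 100 + 37
  100 = 2 · 37 + 26
  37 = 1 · 26 + 11
  26 = 2 · 11 + 4
  11 = 2 · 4 + 3
  4 = 1 · 3 + 1
  3 = 3 · 1 + 0
gcd(374, 137) = 1.
Track Bezout coefficients alongside the remainders: start with r₀ = 374 = a·1 + b·0 (s = 1, t = 0) and r₁ = 137 = a·0 + b·1 (s = 0, t = 1); each new remainder r_{k+1} = r_{k-1} − q_k·r_k inherits s_{k+1} = s_{k-1} − q_k·s_k, t_{k+1} = t_{k-1} − q_k·t_k, so r_k = a·s_k + b·t_k at every step:
  q = 2: r = 100, s = 1 − 2·0 = 1, t = 0 − 2·1 = -2  (check: 374·1 + 137·(-2) = 100)
  q = 1: r = 37, s = 0 − 1·1 = -1, t = 1 − 1·(-2) = 3  (check: 374·(-1) + 137·3 = 37)
  q = 2: r = 26, s = 1 − 2·(-1) = 3, t = -2 − 2·3 = -8  (check: 374·3 + 137·(-8) = 26)
  q = 1: r = 11, s = -1 − 1·3 = -4, t = 3 − 1·(-8) = 11  (check: 374·(-4) + 137·11 = 11)
  q = 2: r = 4, s = 3 − 2·(-4) = 11, t = -8 − 2·11 = -30  (check: 374·11 + 137·(-30) = 4)
  q = 2: r = 3, s = -4 − 2·11 = -26, t = 11 − 2·(-30) = 71  (check: 374·(-26) + 137·71 = 3)
  q = 1: r = 1, s = 11 − 1·(-26) = 37, t = -30 − 1·71 = -101  (check: 374·37 + 137·(-101) = 1)
The row with r = 1 (the gcd) gives the Bezout coefficients s = 37, t = -101.
Result: 374 · (37) + 137 · (-101) = 1.

gcd(374, 137) = 1; s = 37, t = -101 (check: 374·37 + 137·(-101) = 1).


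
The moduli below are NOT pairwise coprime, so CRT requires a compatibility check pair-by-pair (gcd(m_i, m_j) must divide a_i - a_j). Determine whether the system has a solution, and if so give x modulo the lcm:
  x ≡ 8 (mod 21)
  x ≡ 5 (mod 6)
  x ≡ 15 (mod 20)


Moduli 21, 6, 20 are not pairwise coprime, so CRT works modulo lcm(m_i) when all pairwise compatibility conditions hold.
Pairwise compatibility: gcd(m_i, m_j) must divide a_i - a_j for every pair.
Merge one congruence at a time:
  Start: x ≡ 8 (mod 21).
  Combine with x ≡ 5 (mod 6): gcd(21, 6) = 3; 5 - 8 = -3, which IS divisible by 3, so compatible.
    Write x = 8 + 21·t and substitute into x ≡ 5 (mod 6): 21·t ≡ 5 − 8 = -3 (mod 6).
    Divide the congruence (and modulus) by g = 3: 7·t ≡ -1 (mod 2).
    Reduce coefficients mod 2: 1·t ≡ 1 (mod 2).
    So t ≡ 1 (mod 2).
    Then x = 8 + 21·1 = 29, valid modulo lcm(21, 6) = 42: x ≡ 29 (mod 42).
  Combine with x ≡ 15 (mod 20): gcd(42, 20) = 2; 15 - 29 = -14, which IS divisible by 2, so compatible.
    Write x = 29 + 42·t and substitute into x ≡ 15 (mod 20): 42·t ≡ 15 − 29 = -14 (mod 20).
    Divide the congruence (and modulus) by g = 2: 21·t ≡ -7 (mod 10).
    Reduce coefficients mod 10: 1·t ≡ 3 (mod 10).
    So t ≡ 3 (mod 10).
    Then x = 29 + 42·3 = 155, valid modulo lcm(42, 20) = 420: x ≡ 155 (mod 420).
Verify: 155 mod 21 = 8, 155 mod 6 = 5, 155 mod 20 = 15.

x ≡ 155 (mod 420).


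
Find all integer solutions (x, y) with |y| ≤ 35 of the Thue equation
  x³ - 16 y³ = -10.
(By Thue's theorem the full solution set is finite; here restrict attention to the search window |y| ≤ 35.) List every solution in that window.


The equation is x³ - 16y³ = -10. For fixed y, x³ = 16·y³ − 10, so a solution requires the RHS to be a perfect cube.
Strategy: iterate y from -35 to 35, compute RHS = 16·y³ − 10, and check whether it is a (positive or negative) perfect cube.
Check small values of y:
  y = 0: RHS = -10 is not a perfect cube.
  y = 1: RHS = 6 is not a perfect cube.
  y = -1: RHS = -26 is not a perfect cube.
  y = 2: RHS = 118 is not a perfect cube.
  y = -2: RHS = -138 is not a perfect cube.
  y = 3: RHS = 422 is not a perfect cube.
  y = -3: RHS = -442 is not a perfect cube.
Continuing the search up to |y| = 35 finds no solutions either.
No (x, y) in the scanned range satisfies the equation.

No integer solutions with |y| ≤ 35.


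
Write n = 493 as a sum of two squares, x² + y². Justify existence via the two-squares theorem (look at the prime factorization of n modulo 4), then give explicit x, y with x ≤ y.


Step 1: Factor n = 493 = 17 · 29.
Step 2: Check the mod-4 condition on each prime factor: 17 ≡ 1 (mod 4), exponent 1; 29 ≡ 1 (mod 4), exponent 1.
All primes ≡ 3 (mod 4) appear to even exponent (or don't appear), so by the two-squares theorem n IS expressible as a sum of two squares.
Step 3: Build a representation. Here n = 17 · 29 is a product of primes ≡ 1 (mod 4). Each prime p ≡ 1 (mod 4) is itself a sum of two squares; find a² by testing p − a² for a perfect square:
  17: 17 − 1² = 16 = 4² ⇒ 17 = 1² + 4².
  29: 29 − 1² = 28, 29 − 2² = 25 = 5² ⇒ 29 = 2² + 5².
  Combine using the Brahmagupta–Fibonacci identity (a² + b²)(c² + d²) = (ac − bd)² + (ad + bc)² = (ac + bd)² + (ad − bc)²:
  17 · 29 = 493: from (1² + 4²)(2² + 5²), take (1·2 − 4·5, 1·5 + 4·2) = (2 − 20, 5 + 8) = (-18, 13); dropping signs (only squares matter) gives (18, 13); check 18² + 13² = 324 + 169 = 493 ✓.
Step 4: Order so x ≤ y and verify: 13² + 18² = 169 + 324 = 493 = n. ✓

n = 493 = 13² + 18² (one valid representation with x ≤ y).


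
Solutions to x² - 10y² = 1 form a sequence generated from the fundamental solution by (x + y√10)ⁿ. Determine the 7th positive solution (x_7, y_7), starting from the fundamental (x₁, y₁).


Step 1: Find the fundamental solution (x₁, y₁) of x² - 10y² = 1.
  Expand √10 as a continued fraction. a₀ = ⌊√10⌋ = 3; iterate m_{k+1} = d_k·a_k − m_k, d_{k+1} = (10 − m_{k+1}²)/d_k, a_{k+1} = ⌊(a₀ + m_{k+1})/d_{k+1}⌋ (starting m₀ = 0, d₀ = 1), with convergents p_k = a_k·p_{k-1} + p_{k-2}, q_k = a_k·q_{k-1} + q_{k-2} (p₋₁ = 1, q₋₁ = 0):
  k = 0: a₀ = 3; p₀/q₀ = 3/1; p₀² − 10·q₀² = 9 − 10 = -1.
  k = 1: m = 3, d = 1, a = ⌊(3 + 3)/1⌋ = 6; p/q = (6·3 + 1)/(6·1 + 0) = 19/6; p² − 10·q² = 361 − 360 = 1.
  The first convergent with p² − 10·q² = 1 gives the fundamental solution (x₁, y₁) = (19, 6).
Step 2: Apply the recurrence (x_{n+1}, y_{n+1}) = (x₁x_n + 10y₁y_n, x₁y_n + y₁x_n) repeatedly.
  From (x_1, y_1) = (19, 6): x_2 = 19·19 + 10·6·6 = 721; y_2 = 19·6 + 6·19 = 228.
  From (x_2, y_2) = (721, 228): x_3 = 19·721 + 10·6·228 = 27379; y_3 = 19·228 + 6·721 = 8658.
  From (x_3, y_3) = (27379, 8658): x_4 = 19·27379 + 10·6·8658 = 1039681; y_4 = 19·8658 + 6·27379 = 328776.
  From (x_4, y_4) = (1039681, 328776): x_5 = 19·1039681 + 10·6·328776 = 39480499; y_5 = 19·328776 + 6·1039681 = 12484830.
  From (x_5, y_5) = (39480499, 12484830): x_6 = 19·39480499 + 10·6·12484830 = 1499219281; y_6 = 19·12484830 + 6·39480499 = 474094764.
  From (x_6, y_6) = (1499219281, 474094764): x_7 = 19·1499219281 + 10·6·474094764 = 56930852179; y_7 = 19·474094764 + 6·1499219281 = 18003116202.
Step 3: Verify x_7² - 10·y_7² = 3241121929827149048041 - 3241121929827149048040 = 1 (should be 1). ✓

(x_1, y_1) = (19, 6); (x_7, y_7) = (56930852179, 18003116202).


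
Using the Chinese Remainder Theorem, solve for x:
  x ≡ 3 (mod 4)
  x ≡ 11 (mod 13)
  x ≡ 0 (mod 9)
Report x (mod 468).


Moduli 4, 13, 9 are pairwise coprime; by CRT there is a unique solution modulo M = 4 · 13 · 9 = 468.
Solve pairwise, accumulating the modulus:
  Start with x ≡ 3 (mod 4).
  Combine with x ≡ 11 (mod 13): since gcd(4, 13) = 1, we get a unique residue mod 52.
    Write x = 3 + 4·t and substitute into x ≡ 11 (mod 13): 4·t ≡ 11 − 3 = 8 (mod 13).
    The inverse of 4 mod 13 is 10 (since 4·10 = 40 = 3·13 + 1), so t ≡ 10·8 = 80 ≡ 2 (mod 13).
    Then x = 3 + 4·2 = 11, valid modulo lcm(4, 13) = 52: x ≡ 11 (mod 52).
  Combine with x ≡ 0 (mod 9): since gcd(52, 9) = 1, we get a unique residue mod 468.
    Write x = 11 + 52·t and substitute into x ≡ 0 (mod 9): 52·t ≡ 0 − 11 = -11 (mod 9).
    Reduce coefficients mod 9: 7·t ≡ 7 (mod 9).
    The inverse of 7 mod 9 is 4 (since 7·4 = 28 = 3·9 + 1), so t ≡ 4·7 = 28 ≡ 1 (mod 9).
    Then x = 11 + 52·1 = 63, valid modulo lcm(52, 9) = 468: x ≡ 63 (mod 468).
Verify: 63 mod 4 = 3 ✓, 63 mod 13 = 11 ✓, 63 mod 9 = 0 ✓.

x ≡ 63 (mod 468).


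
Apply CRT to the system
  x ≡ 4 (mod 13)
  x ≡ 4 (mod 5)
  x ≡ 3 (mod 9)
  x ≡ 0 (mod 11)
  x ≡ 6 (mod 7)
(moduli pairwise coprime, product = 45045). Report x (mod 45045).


Product of moduli M = 13 · 5 · 9 · 11 · 7 = 45045.
Merge one congruence at a time:
  Start: x ≡ 4 (mod 13).
  Combine with x ≡ 4 (mod 5); new modulus lcm = 65.
    Write x = 4 + 13·t and substitute into x ≡ 4 (mod 5): 13·t ≡ 4 − 4 = 0 (mod 5).
    Reduce coefficients mod 5: 3·t ≡ 0 (mod 5).
    The inverse of 3 mod 5 is 2 (since 3·2 = 6 = 1·5 + 1), so t ≡ 2·0 = 0 ≡ 0 (mod 5).
    Then x = 4 + 13·0 = 4, valid modulo lcm(13, 5) = 65: x ≡ 4 (mod 65).
  Combine with x ≡ 3 (mod 9); new modulus lcm = 585.
    Write x = 4 + 65·t and substitute into x ≡ 3 (mod 9): 65·t ≡ 3 − 4 = -1 (mod 9).
    Reduce coefficients mod 9: 2·t ≡ 8 (mod 9).
    The inverse of 2 mod 9 is 5 (since 2·5 = 10 = 1·9 + 1), so t ≡ 5·8 = 40 ≡ 4 (mod 9).
    Then x = 4 + 65·4 = 264, valid modulo lcm(65, 9) = 585: x ≡ 264 (mod 585).
  Combine with x ≡ 0 (mod 11); new modulus lcm = 6435.
    Write x = 264 + 585·t and substitute into x ≡ 0 (mod 11): 585·t ≡ 0 − 264 = -264 (mod 11).
    Reduce coefficients mod 11: 2·t ≡ 0 (mod 11).
    The inverse of 2 mod 11 is 6 (since 2·6 = 12 = 1·11 + 1), so t ≡ 6·0 = 0 ≡ 0 (mod 11).
    Then x = 264 + 585·0 = 264, valid modulo lcm(585, 11) = 6435: x ≡ 264 (mod 6435).
  Combine with x ≡ 6 (mod 7); new modulus lcm = 45045.
    Write x = 264 + 6435·t and substitute into x ≡ 6 (mod 7): 6435·t ≡ 6 − 264 = -258 (mod 7).
    Reduce coefficients mod 7: 2·t ≡ 1 (mod 7).
    The inverse of 2 mod 7 is 4 (since 2·4 = 8 = 1·7 + 1), so t ≡ 4·1 = 4 ≡ 4 (mod 7).
    Then x = 264 + 6435·4 = 26004, valid modulo lcm(6435, 7) = 45045: x ≡ 26004 (mod 45045).
Verify against each original: 26004 mod 13 = 4, 26004 mod 5 = 4, 26004 mod 9 = 3, 26004 mod 11 = 0, 26004 mod 7 = 6.

x ≡ 26004 (mod 45045).


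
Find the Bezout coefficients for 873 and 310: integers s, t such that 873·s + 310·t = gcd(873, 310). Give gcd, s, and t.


Euclidean algorithm on (873, 310) — divide until remainder is 0:
  873 = 2 · 310 + 253
  310 = 1 · 253 + 57
  253 = 4 · 57 + 25
  57 = 2 · 25 + 7
  25 = 3 · 7 + 4
  7 = 1 · 4 + 3
  4 = 1 · 3 + 1
  3 = 3 · 1 + 0
gcd(873, 310) = 1.
Track Bezout coefficients alongside the remainders: start with r₀ = 873 = a·1 + b·0 (s = 1, t = 0) and r₁ = 310 = a·0 + b·1 (s = 0, t = 1); each new remainder r_{k+1} = r_{k-1} − q_k·r_k inherits s_{k+1} = s_{k-1} − q_k·s_k, t_{k+1} = t_{k-1} − q_k·t_k, so r_k = a·s_k + b·t_k at every step:
  q = 2: r = 253, s = 1 − 2·0 = 1, t = 0 − 2·1 = -2  (check: 873·1 + 310·(-2) = 253)
  q = 1: r = 57, s = 0 − 1·1 = -1, t = 1 − 1·(-2) = 3  (check: 873·(-1) + 310·3 = 57)
  q = 4: r = 25, s = 1 − 4·(-1) = 5, t = -2 − 4·3 = -14  (check: 873·5 + 310·(-14) = 25)
  q = 2: r = 7, s = -1 − 2·5 = -11, t = 3 − 2·(-14) = 31  (check: 873·(-11) + 310·31 = 7)
  q = 3: r = 4, s = 5 − 3·(-11) = 38, t = -14 − 3·31 = -107  (check: 873·38 + 310·(-107) = 4)
  q = 1: r = 3, s = -11 − 1·38 = -49, t = 31 − 1·(-107) = 138  (check: 873·(-49) + 310·138 = 3)
  q = 1: r = 1, s = 38 − 1·(-49) = 87, t = -107 − 1·138 = -245  (check: 873·87 + 310·(-245) = 1)
The row with r = 1 (the gcd) gives the Bezout coefficients s = 87, t = -245.
Result: 873 · (87) + 310 · (-245) = 1.

gcd(873, 310) = 1; s = 87, t = -245 (check: 873·87 + 310·(-245) = 1).


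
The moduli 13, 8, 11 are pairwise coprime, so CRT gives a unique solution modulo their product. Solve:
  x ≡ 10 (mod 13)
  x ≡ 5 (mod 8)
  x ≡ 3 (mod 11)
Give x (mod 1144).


Moduli 13, 8, 11 are pairwise coprime; by CRT there is a unique solution modulo M = 13 · 8 · 11 = 1144.
Solve pairwise, accumulating the modulus:
  Start with x ≡ 10 (mod 13).
  Combine with x ≡ 5 (mod 8): since gcd(13, 8) = 1, we get a unique residue mod 104.
    Write x = 10 + 13·t and substitute into x ≡ 5 (mod 8): 13·t ≡ 5 − 10 = -5 (mod 8).
    Reduce coefficients mod 8: 5·t ≡ 3 (mod 8).
    The inverse of 5 mod 8 is 5 (since 5·5 = 25 = 3·8 + 1), so t ≡ 5·3 = 15 ≡ 7 (mod 8).
    Then x = 10 + 13·7 = 101, valid modulo lcm(13, 8) = 104: x ≡ 101 (mod 104).
  Combine with x ≡ 3 (mod 11): since gcd(104, 11) = 1, we get a unique residue mod 1144.
    Write x = 101 + 104·t and substitute into x ≡ 3 (mod 11): 104·t ≡ 3 − 101 = -98 (mod 11).
    Reduce coefficients mod 11: 5·t ≡ 1 (mod 11).
    The inverse of 5 mod 11 is 9 (since 5·9 = 45 = 4·11 + 1), so t ≡ 9·1 = 9 ≡ 9 (mod 11).
    Then x = 101 + 104·9 = 1037, valid modulo lcm(104, 11) = 1144: x ≡ 1037 (mod 1144).
Verify: 1037 mod 13 = 10 ✓, 1037 mod 8 = 5 ✓, 1037 mod 11 = 3 ✓.

x ≡ 1037 (mod 1144).


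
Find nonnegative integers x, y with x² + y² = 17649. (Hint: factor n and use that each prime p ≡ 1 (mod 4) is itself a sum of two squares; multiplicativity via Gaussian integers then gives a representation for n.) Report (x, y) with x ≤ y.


Step 1: Factor n = 17649 = 3^2 · 37 · 53.
Step 2: Check the mod-4 condition on each prime factor: 3 ≡ 3 (mod 4), exponent 2 (must be even); 37 ≡ 1 (mod 4), exponent 1; 53 ≡ 1 (mod 4), exponent 1.
All primes ≡ 3 (mod 4) appear to even exponent (or don't appear), so by the two-squares theorem n IS expressible as a sum of two squares.
Step 3: Build a representation. Group n = k² · m with k = 3 and m = 37 · 53 = 1961 (a product of primes ≡ 1 (mod 4)); a representation of m scales to one of n via (k·x)² + (k·y)² = k²(x² + y²). Each prime p ≡ 1 (mod 4) is itself a sum of two squares; find a² by testing p − a² for a perfect square:
  37: 37 − 1² = 36 = 6² ⇒ 37 = 1² + 6².
  53: 53 − 1² = 52, 53 − 2² = 49 = 7² ⇒ 53 = 2² + 7².
  Combine using the Brahmagupta–Fibonacci identity (a² + b²)(c² + d²) = (ac − bd)² + (ad + bc)² = (ac + bd)² + (ad − bc)²:
  37 · 53 = 1961: from (1² + 6²)(2² + 7²), take (1·2 − 6·7, 1·7 + 6·2) = (2 − 42, 7 + 12) = (-40, 19); dropping signs (only squares matter) gives (40, 19); check 40² + 19² = 1600 + 361 = 1961 ✓.
  Scale by k = 3: (3·40, 3·19) = (120, 57).
Step 4: Order so x ≤ y and verify: 57² + 120² = 3249 + 14400 = 17649 = n. ✓

n = 17649 = 57² + 120² (one valid representation with x ≤ y).


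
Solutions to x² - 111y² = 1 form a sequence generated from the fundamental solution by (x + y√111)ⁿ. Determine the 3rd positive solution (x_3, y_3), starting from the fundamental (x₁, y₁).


Step 1: Find the fundamental solution (x₁, y₁) of x² - 111y² = 1.
  Expand √111 as a continued fraction. a₀ = ⌊√111⌋ = 10; iterate m_{k+1} = d_k·a_k − m_k, d_{k+1} = (111 − m_{k+1}²)/d_k, a_{k+1} = ⌊(a₀ + m_{k+1})/d_{k+1}⌋ (starting m₀ = 0, d₀ = 1), with convergents p_k = a_k·p_{k-1} + p_{k-2}, q_k = a_k·q_{k-1} + q_{k-2} (p₋₁ = 1, q₋₁ = 0):
  k = 0: a₀ = 10; p₀/q₀ = 10/1; p₀² − 111·q₀² = 100 − 111 = -11.
  k = 1: m = 10, d = 11, a = ⌊(10 + 10)/11⌋ = 1; p/q = (1·10 + 1)/(1·1 + 0) = 11/1; p² − 111·q² = 121 − 111 = 10.
  k = 2: m = 1, d = 10, a = ⌊(10 + 1)/10⌋ = 1; p/q = (1·11 + 10)/(1·1 + 1) = 21/2; p² − 111·q² = 441 − 444 = -3.
  k = 3: m = 9, d = 3, a = ⌊(10 + 9)/3⌋ = 6; p/q = (6·21 + 11)/(6·2 + 1) = 137/13; p² − 111·q² = 18769 − 18759 = 10.
  k = 4: m = 9, d = 10, a = ⌊(10 + 9)/10⌋ = 1; p/q = (1·137 + 21)/(1·13 + 2) = 158/15; p² − 111·q² = 24964 − 24975 = -11.
  k = 5: m = 1, d = 11, a = ⌊(10 + 1)/11⌋ = 1; p/q = (1·158 + 137)/(1·15 + 13) = 295/28; p² − 111·q² = 87025 − 87024 = 1.
  The first convergent with p² − 111·q² = 1 gives the fundamental solution (x₁, y₁) = (295, 28).
Step 2: Apply the recurrence (x_{n+1}, y_{n+1}) = (x₁x_n + 111y₁y_n, x₁y_n + y₁x_n) repeatedly.
  From (x_1, y_1) = (295, 28): x_2 = 295·295 + 111·28·28 = 174049; y_2 = 295·28 + 28·295 = 16520.
  From (x_2, y_2) = (174049, 16520): x_3 = 295·174049 + 111·28·16520 = 102688615; y_3 = 295·16520 + 28·174049 = 9746772.
Step 3: Verify x_3² - 111·y_3² = 10544951650618225 - 10544951650618224 = 1 (should be 1). ✓

(x_1, y_1) = (295, 28); (x_3, y_3) = (102688615, 9746772).


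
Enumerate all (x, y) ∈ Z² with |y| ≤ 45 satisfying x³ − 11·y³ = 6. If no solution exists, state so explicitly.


The equation is x³ - 11y³ = 6. For fixed y, x³ = 11·y³ + 6, so a solution requires the RHS to be a perfect cube.
Strategy: iterate y from -45 to 45, compute RHS = 11·y³ + 6, and check whether it is a (positive or negative) perfect cube.
Check small values of y:
  y = 0: RHS = 6 is not a perfect cube.
  y = 1: RHS = 17 is not a perfect cube.
  y = -1: RHS = -5 is not a perfect cube.
  y = 2: RHS = 94 is not a perfect cube.
  y = -2: RHS = -82 is not a perfect cube.
  y = 3: RHS = 303 is not a perfect cube.
  y = -3: RHS = -291 is not a perfect cube.
Continuing the search up to |y| = 45 finds no solutions either.
No (x, y) in the scanned range satisfies the equation.

No integer solutions with |y| ≤ 45.


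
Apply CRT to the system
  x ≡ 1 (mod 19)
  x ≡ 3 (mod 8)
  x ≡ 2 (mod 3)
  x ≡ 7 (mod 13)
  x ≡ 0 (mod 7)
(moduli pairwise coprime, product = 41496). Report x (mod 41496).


Product of moduli M = 19 · 8 · 3 · 13 · 7 = 41496.
Merge one congruence at a time:
  Start: x ≡ 1 (mod 19).
  Combine with x ≡ 3 (mod 8); new modulus lcm = 152.
    Write x = 1 + 19·t and substitute into x ≡ 3 (mod 8): 19·t ≡ 3 − 1 = 2 (mod 8).
    Reduce coefficients mod 8: 3·t ≡ 2 (mod 8).
    The inverse of 3 mod 8 is 3 (since 3·3 = 9 = 1·8 + 1), so t ≡ 3·2 = 6 ≡ 6 (mod 8).
    Then x = 1 + 19·6 = 115, valid modulo lcm(19, 8) = 152: x ≡ 115 (mod 152).
  Combine with x ≡ 2 (mod 3); new modulus lcm = 456.
    Write x = 115 + 152·t and substitute into x ≡ 2 (mod 3): 152·t ≡ 2 − 115 = -113 (mod 3).
    Reduce coefficients mod 3: 2·t ≡ 1 (mod 3).
    The inverse of 2 mod 3 is 2 (since 2·2 = 4 = 1·3 + 1), so t ≡ 2·1 = 2 ≡ 2 (mod 3).
    Then x = 115 + 152·2 = 419, valid modulo lcm(152, 3) = 456: x ≡ 419 (mod 456).
  Combine with x ≡ 7 (mod 13); new modulus lcm = 5928.
    Write x = 419 + 456·t and substitute into x ≡ 7 (mod 13): 456·t ≡ 7 − 419 = -412 (mod 13).
    Reduce coefficients mod 13: 1·t ≡ 4 (mod 13).
    So t ≡ 4 (mod 13).
    Then x = 419 + 456·4 = 2243, valid modulo lcm(456, 13) = 5928: x ≡ 2243 (mod 5928).
  Combine with x ≡ 0 (mod 7); new modulus lcm = 41496.
    Write x = 2243 + 5928·t and substitute into x ≡ 0 (mod 7): 5928·t ≡ 0 − 2243 = -2243 (mod 7).
    Reduce coefficients mod 7: 6·t ≡ 4 (mod 7).
    The inverse of 6 mod 7 is 6 (since 6·6 = 36 = 5·7 + 1), so t ≡ 6·4 = 24 ≡ 3 (mod 7).
    Then x = 2243 + 5928·3 = 20027, valid modulo lcm(5928, 7) = 41496: x ≡ 20027 (mod 41496).
Verify against each original: 20027 mod 19 = 1, 20027 mod 8 = 3, 20027 mod 3 = 2, 20027 mod 13 = 7, 20027 mod 7 = 0.

x ≡ 20027 (mod 41496).


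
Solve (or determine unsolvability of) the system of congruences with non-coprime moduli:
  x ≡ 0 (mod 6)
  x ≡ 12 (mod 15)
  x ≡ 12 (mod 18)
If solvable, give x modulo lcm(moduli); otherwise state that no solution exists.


Moduli 6, 15, 18 are not pairwise coprime, so CRT works modulo lcm(m_i) when all pairwise compatibility conditions hold.
Pairwise compatibility: gcd(m_i, m_j) must divide a_i - a_j for every pair.
Merge one congruence at a time:
  Start: x ≡ 0 (mod 6).
  Combine with x ≡ 12 (mod 15): gcd(6, 15) = 3; 12 - 0 = 12, which IS divisible by 3, so compatible.
    Write x = 0 + 6·t and substitute into x ≡ 12 (mod 15): 6·t ≡ 12 − 0 = 12 (mod 15).
    Divide the congruence (and modulus) by g = 3: 2·t ≡ 4 (mod 5).
    The inverse of 2 mod 5 is 3 (since 2·3 = 6 = 1·5 + 1), so t ≡ 3·4 = 12 ≡ 2 (mod 5).
    Then x = 0 + 6·2 = 12, valid modulo lcm(6, 15) = 30: x ≡ 12 (mod 30).
  Combine with x ≡ 12 (mod 18): gcd(30, 18) = 6; 12 - 12 = 0, which IS divisible by 6, so compatible.
    Write x = 12 + 30·t and substitute into x ≡ 12 (mod 18): 30·t ≡ 12 − 12 = 0 (mod 18).
    Divide the congruence (and modulus) by g = 6: 5·t ≡ 0 (mod 3).
    Reduce coefficients mod 3: 2·t ≡ 0 (mod 3).
    The inverse of 2 mod 3 is 2 (since 2·2 = 4 = 1·3 + 1), so t ≡ 2·0 = 0 ≡ 0 (mod 3).
    Then x = 12 + 30·0 = 12, valid modulo lcm(30, 18) = 90: x ≡ 12 (mod 90).
Verify: 12 mod 6 = 0, 12 mod 15 = 12, 12 mod 18 = 12.

x ≡ 12 (mod 90).


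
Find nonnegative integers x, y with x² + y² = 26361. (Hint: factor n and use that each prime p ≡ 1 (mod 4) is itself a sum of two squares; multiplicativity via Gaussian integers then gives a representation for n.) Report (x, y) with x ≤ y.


Step 1: Factor n = 26361 = 3^2 · 29 · 101.
Step 2: Check the mod-4 condition on each prime factor: 3 ≡ 3 (mod 4), exponent 2 (must be even); 29 ≡ 1 (mod 4), exponent 1; 101 ≡ 1 (mod 4), exponent 1.
All primes ≡ 3 (mod 4) appear to even exponent (or don't appear), so by the two-squares theorem n IS expressible as a sum of two squares.
Step 3: Build a representation. Group n = k² · m with k = 3 and m = 29 · 101 = 2929 (a product of primes ≡ 1 (mod 4)); a representation of m scales to one of n via (k·x)² + (k·y)² = k²(x² + y²). Each prime p ≡ 1 (mod 4) is itself a sum of two squares; find a² by testing p − a² for a perfect square:
  29: 29 − 1² = 28, 29 − 2² = 25 = 5² ⇒ 29 = 2² + 5².
  101: 101 − 1² = 100 = 10² ⇒ 101 = 1² + 10².
  Combine using the Brahmagupta–Fibonacci identity (a² + b²)(c² + d²) = (ac − bd)² + (ad + bc)² = (ac + bd)² + (ad − bc)²:
  29 · 101 = 2929: from (2² + 5²)(1² + 10²), take (2·1 − 5·10, 2·10 + 5·1) = (2 − 50, 20 + 5) = (-48, 25); dropping signs (only squares matter) gives (48, 25); check 48² + 25² = 2304 + 625 = 2929 ✓.
  Scale by k = 3: (3·48, 3·25) = (144, 75).
Step 4: Order so x ≤ y and verify: 75² + 144² = 5625 + 20736 = 26361 = n. ✓

n = 26361 = 75² + 144² (one valid representation with x ≤ y).


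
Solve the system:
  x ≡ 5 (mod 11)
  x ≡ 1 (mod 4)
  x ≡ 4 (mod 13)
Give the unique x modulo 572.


Moduli 11, 4, 13 are pairwise coprime; by CRT there is a unique solution modulo M = 11 · 4 · 13 = 572.
Solve pairwise, accumulating the modulus:
  Start with x ≡ 5 (mod 11).
  Combine with x ≡ 1 (mod 4): since gcd(11, 4) = 1, we get a unique residue mod 44.
    Write x = 5 + 11·t and substitute into x ≡ 1 (mod 4): 11·t ≡ 1 − 5 = -4 (mod 4).
    Reduce coefficients mod 4: 3·t ≡ 0 (mod 4).
    The inverse of 3 mod 4 is 3 (since 3·3 = 9 = 2·4 + 1), so t ≡ 3·0 = 0 ≡ 0 (mod 4).
    Then x = 5 + 11·0 = 5, valid modulo lcm(11, 4) = 44: x ≡ 5 (mod 44).
  Combine with x ≡ 4 (mod 13): since gcd(44, 13) = 1, we get a unique residue mod 572.
    Write x = 5 + 44·t and substitute into x ≡ 4 (mod 13): 44·t ≡ 4 − 5 = -1 (mod 13).
    Reduce coefficients mod 13: 5·t ≡ 12 (mod 13).
    The inverse of 5 mod 13 is 8 (since 5·8 = 40 = 3·13 + 1), so t ≡ 8·12 = 96 ≡ 5 (mod 13).
    Then x = 5 + 44·5 = 225, valid modulo lcm(44, 13) = 572: x ≡ 225 (mod 572).
Verify: 225 mod 11 = 5 ✓, 225 mod 4 = 1 ✓, 225 mod 13 = 4 ✓.

x ≡ 225 (mod 572).


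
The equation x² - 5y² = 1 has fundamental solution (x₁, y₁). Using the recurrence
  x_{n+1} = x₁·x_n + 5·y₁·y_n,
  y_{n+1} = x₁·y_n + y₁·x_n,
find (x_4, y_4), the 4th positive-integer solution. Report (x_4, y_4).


Step 1: Find the fundamental solution (x₁, y₁) of x² - 5y² = 1.
  Expand √5 as a continued fraction. a₀ = ⌊√5⌋ = 2; iterate m_{k+1} = d_k·a_k − m_k, d_{k+1} = (5 − m_{k+1}²)/d_k, a_{k+1} = ⌊(a₀ + m_{k+1})/d_{k+1}⌋ (starting m₀ = 0, d₀ = 1), with convergents p_k = a_k·p_{k-1} + p_{k-2}, q_k = a_k·q_{k-1} + q_{k-2} (p₋₁ = 1, q₋₁ = 0):
  k = 0: a₀ = 2; p₀/q₀ = 2/1; p₀² − 5·q₀² = 4 − 5 = -1.
  k = 1: m = 2, d = 1, a = ⌊(2 + 2)/1⌋ = 4; p/q = (4·2 + 1)/(4·1 + 0) = 9/4; p² − 5·q² = 81 − 80 = 1.
  The first convergent with p² − 5·q² = 1 gives the fundamental solution (x₁, y₁) = (9, 4).
Step 2: Apply the recurrence (x_{n+1}, y_{n+1}) = (x₁x_n + 5y₁y_n, x₁y_n + y₁x_n) repeatedly.
  From (x_1, y_1) = (9, 4): x_2 = 9·9 + 5·4·4 = 161; y_2 = 9·4 + 4·9 = 72.
  From (x_2, y_2) = (161, 72): x_3 = 9·161 + 5·4·72 = 2889; y_3 = 9·72 + 4·161 = 1292.
  From (x_3, y_3) = (2889, 1292): x_4 = 9·2889 + 5·4·1292 = 51841; y_4 = 9·1292 + 4·2889 = 23184.
Step 3: Verify x_4² - 5·y_4² = 2687489281 - 2687489280 = 1 (should be 1). ✓

(x_1, y_1) = (9, 4); (x_4, y_4) = (51841, 23184).
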